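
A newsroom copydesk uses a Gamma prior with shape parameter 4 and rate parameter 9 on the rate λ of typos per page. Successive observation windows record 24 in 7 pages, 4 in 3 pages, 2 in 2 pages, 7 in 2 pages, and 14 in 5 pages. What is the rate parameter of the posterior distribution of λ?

Total count: 24 + 4 + 2 + 7 + 14 = 51.
Total exposure: 7 + 3 + 2 + 2 + 5 = 19 pages.
Conjugate update: add total count to the shape and total exposure to the rate, giving Gamma(55, 28).

28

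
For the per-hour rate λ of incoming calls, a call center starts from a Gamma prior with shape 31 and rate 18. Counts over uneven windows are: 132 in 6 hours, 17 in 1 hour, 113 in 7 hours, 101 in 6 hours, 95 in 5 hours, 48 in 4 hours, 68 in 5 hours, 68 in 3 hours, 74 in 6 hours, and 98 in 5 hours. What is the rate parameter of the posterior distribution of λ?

66

Total count: 132 + 17 + 113 + 101 + 95 + 48 + 68 + 68 + 74 + 98 = 814.
Total exposure: 6 + 1 + 7 + 6 + 5 + 4 + 5 + 3 + 6 + 5 = 48 hours.
Conjugate update: add total count to the shape and total exposure to the rate, giving Gamma(845, 66).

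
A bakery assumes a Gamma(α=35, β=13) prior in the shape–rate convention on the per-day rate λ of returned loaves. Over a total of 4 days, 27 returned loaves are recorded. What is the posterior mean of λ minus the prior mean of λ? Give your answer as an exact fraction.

Total count 27 over total exposure 4 days.
Posterior: α' = 35 + 27 = 62, β' = 13 + 4 = 17.
Posterior mean = 62/17 = 62/17; prior mean = 35/13 = 35/13. Difference = 62/17 − 35/13 = 211/221.

211/221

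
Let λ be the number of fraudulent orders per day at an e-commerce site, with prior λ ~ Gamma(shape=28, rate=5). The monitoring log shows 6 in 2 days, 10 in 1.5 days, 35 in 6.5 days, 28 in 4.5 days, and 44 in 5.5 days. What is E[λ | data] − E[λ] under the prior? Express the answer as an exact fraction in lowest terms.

11/25

Total count: 6 + 10 + 35 + 28 + 44 = 123.
Total exposure: 2 + 1.5 + 6.5 + 4.5 + 5.5 = 20 days.
The Gamma prior is conjugate for the Poisson rate, so λ | data ~ Gamma(28+123, 5+20) = Gamma(151, 25).
Posterior mean = 151/25 = 151/25; prior mean = 28/5 = 28/5. Difference = 151/25 − 28/5 = 11/25.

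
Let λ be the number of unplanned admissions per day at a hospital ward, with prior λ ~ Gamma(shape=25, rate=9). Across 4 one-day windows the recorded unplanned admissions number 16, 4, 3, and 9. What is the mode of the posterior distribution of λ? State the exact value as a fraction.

Total count: 16 + 4 + 3 + 9 = 32.
Total exposure: 4 days.
The Gamma prior is conjugate for the Poisson rate, so λ | data ~ Gamma(25+32, 9+4) = Gamma(57, 13).
Posterior mode = (α'−1)/β' = 56/13.

56/13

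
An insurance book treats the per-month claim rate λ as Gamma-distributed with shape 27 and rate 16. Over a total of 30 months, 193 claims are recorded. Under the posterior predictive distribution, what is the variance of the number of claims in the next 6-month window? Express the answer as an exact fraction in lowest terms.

17160/529

Total count 193 over total exposure 30 months.
The Gamma prior is conjugate for the Poisson rate, so λ | data ~ Gamma(27+193, 16+30) = Gamma(220, 46).
The posterior predictive for a window of length T is Negative Binomial with variance T·α'·(β'+T)/β'² = 6·220·52/2116 = 17160/529.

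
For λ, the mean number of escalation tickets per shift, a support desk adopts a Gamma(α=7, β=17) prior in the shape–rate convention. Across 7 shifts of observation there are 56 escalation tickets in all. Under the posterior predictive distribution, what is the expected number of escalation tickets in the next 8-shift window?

21

Total count 56 over total exposure 7 shifts.
Gamma(α, β) with Poisson data over total exposure Σt gives posterior Gamma(α+Σx, β+Σt) = Gamma(63, 24).
Predictive mean over an 8-shift window = T·E[λ|data] = 8·63/24 = 21.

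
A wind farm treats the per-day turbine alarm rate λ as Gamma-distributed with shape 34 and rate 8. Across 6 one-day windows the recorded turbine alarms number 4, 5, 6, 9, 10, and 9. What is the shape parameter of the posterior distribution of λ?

Total count: 4 + 5 + 6 + 9 + 10 + 9 = 43.
Total exposure: 6 days.
Posterior: α' = 34 + 43 = 77, β' = 8 + 6 = 14.

77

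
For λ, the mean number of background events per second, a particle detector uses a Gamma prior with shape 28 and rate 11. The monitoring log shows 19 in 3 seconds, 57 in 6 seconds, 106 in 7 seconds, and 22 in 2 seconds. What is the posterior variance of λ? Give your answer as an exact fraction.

8/29

Total count: 19 + 57 + 106 + 22 = 204.
Total exposure: 3 + 6 + 7 + 2 = 18 seconds.
By Gamma–Poisson conjugacy, the posterior is Gamma(α + Σx, β + Σt) = Gamma(28 + 204, 11 + 18) = Gamma(232, 29).
Posterior variance = α'/β'² = 232/841 = 8/29.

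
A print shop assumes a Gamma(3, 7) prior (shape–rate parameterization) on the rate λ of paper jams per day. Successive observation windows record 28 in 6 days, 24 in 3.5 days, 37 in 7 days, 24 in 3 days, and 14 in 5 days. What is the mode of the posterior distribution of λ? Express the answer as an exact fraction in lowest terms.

86/21

Total count: 28 + 24 + 37 + 24 + 14 = 127.
Total exposure: 6 + 3.5 + 7 + 3 + 5 = 24.5 days.
The Gamma prior is conjugate for the Poisson rate, so λ | data ~ Gamma(3+127, 7+24.5) = Gamma(130, 63/2).
Posterior mode = (α'−1)/β' = 129/(63/2) = 86/21.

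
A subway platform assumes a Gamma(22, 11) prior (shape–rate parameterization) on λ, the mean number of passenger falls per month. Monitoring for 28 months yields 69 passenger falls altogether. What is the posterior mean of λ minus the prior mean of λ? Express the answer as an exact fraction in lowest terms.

Total count 69 over total exposure 28 months.
By Gamma–Poisson conjugacy, the posterior is Gamma(α + Σx, β + Σt) = Gamma(22 + 69, 11 + 28) = Gamma(91, 39).
Posterior mean = 91/39 = 7/3; prior mean = 22/11 = 2. Difference = 7/3 − 2 = 1/3.

1/3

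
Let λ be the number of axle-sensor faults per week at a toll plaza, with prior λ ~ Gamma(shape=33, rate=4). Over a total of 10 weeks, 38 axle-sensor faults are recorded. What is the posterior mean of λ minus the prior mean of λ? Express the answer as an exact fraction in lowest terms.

Total count 38 over total exposure 10 weeks.
The Gamma prior is conjugate for the Poisson rate, so λ | data ~ Gamma(33+38, 4+10) = Gamma(71, 14).
Posterior mean = 71/14 = 71/14; prior mean = 33/4 = 33/4. Difference = 71/14 − 33/4 = -89/28.

-89/28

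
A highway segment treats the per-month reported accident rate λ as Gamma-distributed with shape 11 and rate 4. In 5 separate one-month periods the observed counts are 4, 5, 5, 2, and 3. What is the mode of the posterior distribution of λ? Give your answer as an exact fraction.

29/9

Total count: 4 + 5 + 5 + 2 + 3 = 19.
Total exposure: 5 months.
The Gamma prior is conjugate for the Poisson rate, so λ | data ~ Gamma(11+19, 4+5) = Gamma(30, 9).
Posterior mode = (α'−1)/β' = 29/9.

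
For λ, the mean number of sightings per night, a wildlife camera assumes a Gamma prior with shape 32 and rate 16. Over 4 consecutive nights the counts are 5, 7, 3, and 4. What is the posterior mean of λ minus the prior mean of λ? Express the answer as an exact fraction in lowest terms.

Total count: 5 + 7 + 3 + 4 = 19.
Total exposure: 4 nights.
Posterior: α' = 32 + 19 = 51, β' = 16 + 4 = 20.
Posterior mean = 51/20 = 51/20; prior mean = 32/16 = 2. Difference = 51/20 − 2 = 11/20.

11/20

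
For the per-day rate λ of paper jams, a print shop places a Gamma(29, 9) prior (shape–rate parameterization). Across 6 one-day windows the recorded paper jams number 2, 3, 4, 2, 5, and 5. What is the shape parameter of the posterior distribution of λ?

Total count: 2 + 3 + 4 + 2 + 5 + 5 = 21.
Total exposure: 6 days.
Posterior: α' = 29 + 21 = 50, β' = 9 + 6 = 15.

50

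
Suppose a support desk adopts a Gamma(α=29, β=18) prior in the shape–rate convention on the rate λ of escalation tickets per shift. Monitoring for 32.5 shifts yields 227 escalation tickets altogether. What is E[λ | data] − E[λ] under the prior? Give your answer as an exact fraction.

Total count 227 over total exposure 32.5 shifts.
By Gamma–Poisson conjugacy, the posterior is Gamma(α + Σx, β + Σt) = Gamma(29 + 227, 18 + 32.5) = Gamma(256, 101/2).
Posterior mean = 256/(101/2) = 512/101; prior mean = 29/18 = 29/18. Difference = 512/101 − 29/18 = 6287/1818.

6287/1818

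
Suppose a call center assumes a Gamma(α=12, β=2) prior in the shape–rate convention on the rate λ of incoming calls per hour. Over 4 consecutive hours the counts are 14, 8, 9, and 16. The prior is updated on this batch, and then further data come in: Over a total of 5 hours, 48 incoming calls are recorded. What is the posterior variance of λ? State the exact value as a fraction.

107/121

Total count: 14 + 8 + 9 + 16 = 47.
Total exposure: 4 hours.
After the first batch: Gamma(12 + 47, 2 + 4) = Gamma(59, 6).
Total count 48 over total exposure 5 hours.
After the second batch: Gamma(59 + 48, 6 + 5) = Gamma(107, 11).
Posterior variance = α'/β'² = 107/121.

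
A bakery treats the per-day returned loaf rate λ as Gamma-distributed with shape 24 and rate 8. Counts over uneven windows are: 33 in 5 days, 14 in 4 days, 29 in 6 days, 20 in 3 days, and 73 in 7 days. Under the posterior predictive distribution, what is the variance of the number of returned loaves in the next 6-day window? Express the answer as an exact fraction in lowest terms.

5018/121

Total count: 33 + 14 + 29 + 20 + 73 = 169.
Total exposure: 5 + 4 + 6 + 3 + 7 = 25 days.
Gamma(α, β) with Poisson data over total exposure Σt gives posterior Gamma(α+Σx, β+Σt) = Gamma(193, 33).
The posterior predictive for a window of length T is Negative Binomial with variance T·α'·(β'+T)/β'² = 6·193·39/1089 = 5018/121.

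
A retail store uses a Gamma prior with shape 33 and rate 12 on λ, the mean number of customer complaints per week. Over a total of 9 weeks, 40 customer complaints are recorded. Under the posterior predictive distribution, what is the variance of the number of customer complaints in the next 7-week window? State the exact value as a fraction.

292/9

Total count 40 over total exposure 9 weeks.
Conjugate update: add total count to the shape and total exposure to the rate, giving Gamma(73, 21).
The posterior predictive for a window of length T is Negative Binomial with variance T·α'·(β'+T)/β'² = 7·73·28/441 = 292/9.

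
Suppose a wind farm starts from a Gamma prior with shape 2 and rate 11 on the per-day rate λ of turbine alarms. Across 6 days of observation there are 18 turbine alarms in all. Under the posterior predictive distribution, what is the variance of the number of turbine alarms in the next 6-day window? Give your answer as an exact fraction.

Total count 18 over total exposure 6 days.
By Gamma–Poisson conjugacy, the posterior is Gamma(α + Σx, β + Σt) = Gamma(2 + 18, 11 + 6) = Gamma(20, 17).
The posterior predictive for a window of length T is Negative Binomial with variance T·α'·(β'+T)/β'² = 6·20·23/289 = 2760/289.

2760/289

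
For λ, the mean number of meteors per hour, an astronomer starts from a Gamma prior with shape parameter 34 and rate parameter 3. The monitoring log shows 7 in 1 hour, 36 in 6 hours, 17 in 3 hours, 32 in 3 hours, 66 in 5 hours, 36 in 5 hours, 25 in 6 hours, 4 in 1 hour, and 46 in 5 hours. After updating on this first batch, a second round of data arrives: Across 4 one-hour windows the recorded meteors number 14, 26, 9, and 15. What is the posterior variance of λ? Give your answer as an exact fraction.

Total count: 7 + 36 + 17 + 32 + 66 + 36 + 25 + 4 + 46 = 269.
Total exposure: 1 + 6 + 3 + 3 + 5 + 5 + 6 + 1 + 5 = 35 hours.
After the first batch: Gamma(34 + 269, 3 + 35) = Gamma(303, 38).
Total count: 14 + 26 + 9 + 15 = 64.
Total exposure: 4 hours.
After the second batch: Gamma(303 + 64, 38 + 4) = Gamma(367, 42).
Posterior variance = α'/β'² = 367/1764.

367/1764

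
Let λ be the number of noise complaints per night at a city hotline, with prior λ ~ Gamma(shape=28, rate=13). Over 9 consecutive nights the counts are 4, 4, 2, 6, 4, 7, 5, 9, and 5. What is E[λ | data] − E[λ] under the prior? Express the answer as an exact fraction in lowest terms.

173/143

Total count: 4 + 4 + 2 + 6 + 4 + 7 + 5 + 9 + 5 = 46.
Total exposure: 9 nights.
The Gamma prior is conjugate for the Poisson rate, so λ | data ~ Gamma(28+46, 13+9) = Gamma(74, 22).
Posterior mean = 74/22 = 37/11; prior mean = 28/13 = 28/13. Difference = 37/11 − 28/13 = 173/143.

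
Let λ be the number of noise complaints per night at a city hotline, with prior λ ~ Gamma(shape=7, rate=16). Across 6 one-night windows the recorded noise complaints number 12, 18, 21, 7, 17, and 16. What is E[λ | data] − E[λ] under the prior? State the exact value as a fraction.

Total count: 12 + 18 + 21 + 7 + 17 + 16 = 91.
Total exposure: 6 nights.
Gamma(α, β) with Poisson data over total exposure Σt gives posterior Gamma(α+Σx, β+Σt) = Gamma(98, 22).
Posterior mean = 98/22 = 49/11; prior mean = 7/16 = 7/16. Difference = 49/11 − 7/16 = 707/176.

707/176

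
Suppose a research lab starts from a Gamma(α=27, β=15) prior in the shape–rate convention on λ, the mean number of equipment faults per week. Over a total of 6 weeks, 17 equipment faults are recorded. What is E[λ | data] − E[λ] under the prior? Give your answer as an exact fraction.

Total count 17 over total exposure 6 weeks.
The Gamma prior is conjugate for the Poisson rate, so λ | data ~ Gamma(27+17, 15+6) = Gamma(44, 21).
Posterior mean = 44/21 = 44/21; prior mean = 27/15 = 9/5. Difference = 44/21 − 9/5 = 31/105.

31/105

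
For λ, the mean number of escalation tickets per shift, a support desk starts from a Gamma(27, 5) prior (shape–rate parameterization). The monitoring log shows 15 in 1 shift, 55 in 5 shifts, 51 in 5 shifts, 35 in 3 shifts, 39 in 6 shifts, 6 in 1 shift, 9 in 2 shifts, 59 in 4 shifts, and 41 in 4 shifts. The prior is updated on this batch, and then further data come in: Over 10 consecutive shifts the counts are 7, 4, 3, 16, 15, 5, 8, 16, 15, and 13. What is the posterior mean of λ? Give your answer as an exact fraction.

Total count: 15 + 55 + 51 + 35 + 39 + 6 + 9 + 59 + 41 = 310.
Total exposure: 1 + 5 + 5 + 3 + 6 + 1 + 2 + 4 + 4 = 31 shifts.
After the first batch: Gamma(27 + 310, 5 + 31) = Gamma(337, 36).
Total count: 7 + 4 + 3 + 16 + 15 + 5 + 8 + 16 + 15 + 13 = 102.
Total exposure: 10 shifts.
After the second batch: Gamma(337 + 102, 36 + 10) = Gamma(439, 46).
Posterior mean = α'/β' = 439/46.

439/46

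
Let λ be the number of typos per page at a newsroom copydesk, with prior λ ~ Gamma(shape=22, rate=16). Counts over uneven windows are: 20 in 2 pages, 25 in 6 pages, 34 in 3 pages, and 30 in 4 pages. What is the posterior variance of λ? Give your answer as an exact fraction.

131/961

Total count: 20 + 25 + 34 + 30 = 109.
Total exposure: 2 + 6 + 3 + 4 = 15 pages.
Posterior: α' = 22 + 109 = 131, β' = 16 + 15 = 31.
Posterior variance = α'/β'² = 131/961.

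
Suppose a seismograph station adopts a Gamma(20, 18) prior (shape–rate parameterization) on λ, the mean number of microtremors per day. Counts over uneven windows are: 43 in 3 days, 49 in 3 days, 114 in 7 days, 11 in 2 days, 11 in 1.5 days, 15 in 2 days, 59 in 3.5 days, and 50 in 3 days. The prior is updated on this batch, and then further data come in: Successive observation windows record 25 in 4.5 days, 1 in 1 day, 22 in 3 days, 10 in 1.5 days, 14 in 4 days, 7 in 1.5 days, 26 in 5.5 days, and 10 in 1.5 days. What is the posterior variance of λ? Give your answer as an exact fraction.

1948/17161

Total count: 43 + 49 + 114 + 11 + 11 + 15 + 59 + 50 = 352.
Total exposure: 3 + 3 + 7 + 2 + 1.5 + 2 + 3.5 + 3 = 25 days.
After the first batch: Gamma(20 + 352, 18 + 25) = Gamma(372, 43).
Total count: 25 + 1 + 22 + 10 + 14 + 7 + 26 + 10 = 115.
Total exposure: 4.5 + 1 + 3 + 1.5 + 4 + 1.5 + 5.5 + 1.5 = 22.5 days.
After the second batch: Gamma(372 + 115, 43 + 22.5) = Gamma(487, 131/2).
Posterior variance = α'/β'² = 487/(17161/4) = 1948/17161.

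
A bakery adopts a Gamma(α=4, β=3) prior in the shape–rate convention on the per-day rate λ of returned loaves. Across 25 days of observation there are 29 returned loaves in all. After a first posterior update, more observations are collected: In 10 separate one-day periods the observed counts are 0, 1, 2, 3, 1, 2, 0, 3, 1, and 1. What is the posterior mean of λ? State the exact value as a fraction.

47/38

Total count 29 over total exposure 25 days.
After the first batch: Gamma(4 + 29, 3 + 25) = Gamma(33, 28).
Total count: 0 + 1 + 2 + 3 + 1 + 2 + 0 + 3 + 1 + 1 = 14.
Total exposure: 10 days.
After the second batch: Gamma(33 + 14, 28 + 10) = Gamma(47, 38).
Posterior mean = α'/β' = 47/38.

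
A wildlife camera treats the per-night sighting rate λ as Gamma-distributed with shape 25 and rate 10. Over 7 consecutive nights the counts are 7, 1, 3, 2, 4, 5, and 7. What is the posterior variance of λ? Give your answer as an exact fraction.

54/289

Total count: 7 + 1 + 3 + 2 + 4 + 5 + 7 = 29.
Total exposure: 7 nights.
Gamma(α, β) with Poisson data over total exposure Σt gives posterior Gamma(α+Σx, β+Σt) = Gamma(54, 17).
Posterior variance = α'/β'² = 54/289.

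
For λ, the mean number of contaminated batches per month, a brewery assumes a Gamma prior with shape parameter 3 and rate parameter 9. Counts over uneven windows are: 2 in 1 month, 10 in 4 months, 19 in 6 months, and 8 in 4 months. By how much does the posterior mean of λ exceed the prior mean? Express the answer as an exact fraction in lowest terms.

17/12

Total count: 2 + 10 + 19 + 8 = 39.
Total exposure: 1 + 4 + 6 + 4 = 15 months.
Posterior: α' = 3 + 39 = 42, β' = 9 + 15 = 24.
Posterior mean = 42/24 = 7/4; prior mean = 3/9 = 1/3. Difference = 7/4 − 1/3 = 17/12.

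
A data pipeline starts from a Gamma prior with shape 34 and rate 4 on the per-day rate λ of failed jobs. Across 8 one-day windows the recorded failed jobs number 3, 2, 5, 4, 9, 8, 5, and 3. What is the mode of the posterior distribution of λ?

6

Total count: 3 + 2 + 5 + 4 + 9 + 8 + 5 + 3 = 39.
Total exposure: 8 days.
Conjugate update: add total count to the shape and total exposure to the rate, giving Gamma(73, 12).
Posterior mode = (α'−1)/β' = 72/12 = 6.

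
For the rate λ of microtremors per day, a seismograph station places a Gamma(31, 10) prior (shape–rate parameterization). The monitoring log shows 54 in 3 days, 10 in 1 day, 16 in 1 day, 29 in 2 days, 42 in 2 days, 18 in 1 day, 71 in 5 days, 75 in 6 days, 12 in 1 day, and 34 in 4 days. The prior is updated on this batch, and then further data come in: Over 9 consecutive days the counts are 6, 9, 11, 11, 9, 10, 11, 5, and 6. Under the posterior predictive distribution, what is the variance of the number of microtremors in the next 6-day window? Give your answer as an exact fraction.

Total count: 54 + 10 + 16 + 29 + 42 + 18 + 71 + 75 + 12 + 34 = 361.
Total exposure: 3 + 1 + 1 + 2 + 2 + 1 + 5 + 6 + 1 + 4 = 26 days.
After the first batch: Gamma(31 + 361, 10 + 26) = Gamma(392, 36).
Total count: 6 + 9 + 11 + 11 + 9 + 10 + 11 + 5 + 6 = 78.
Total exposure: 9 days.
After the second batch: Gamma(392 + 78, 36 + 9) = Gamma(470, 45).
The posterior predictive for a window of length T is Negative Binomial with variance T·α'·(β'+T)/β'² = 6·470·51/2025 = 3196/45.

3196/45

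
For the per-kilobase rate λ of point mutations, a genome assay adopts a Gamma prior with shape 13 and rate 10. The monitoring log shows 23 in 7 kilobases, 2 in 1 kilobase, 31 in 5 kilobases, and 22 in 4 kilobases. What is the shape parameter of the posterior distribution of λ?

Total count: 23 + 2 + 31 + 22 = 78.
Total exposure: 7 + 1 + 5 + 4 = 17 kilobases.
Posterior: α' = 13 + 78 = 91, β' = 10 + 17 = 27.

91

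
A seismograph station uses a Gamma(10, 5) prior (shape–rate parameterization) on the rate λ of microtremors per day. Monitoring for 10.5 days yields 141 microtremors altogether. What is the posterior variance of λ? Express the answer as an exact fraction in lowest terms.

604/961

Total count 141 over total exposure 10.5 days.
By Gamma–Poisson conjugacy, the posterior is Gamma(α + Σx, β + Σt) = Gamma(10 + 141, 5 + 10.5) = Gamma(151, 31/2).
Posterior variance = α'/β'² = 151/(961/4) = 604/961.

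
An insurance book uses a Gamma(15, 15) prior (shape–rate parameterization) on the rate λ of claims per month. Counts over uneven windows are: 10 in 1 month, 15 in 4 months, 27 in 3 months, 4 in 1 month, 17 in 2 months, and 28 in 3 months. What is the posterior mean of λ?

Total count: 10 + 15 + 27 + 4 + 17 + 28 = 101.
Total exposure: 1 + 4 + 3 + 1 + 2 + 3 = 14 months.
The Gamma prior is conjugate for the Poisson rate, so λ | data ~ Gamma(15+101, 15+14) = Gamma(116, 29).
Posterior mean = α'/β' = 116/29 = 4.

4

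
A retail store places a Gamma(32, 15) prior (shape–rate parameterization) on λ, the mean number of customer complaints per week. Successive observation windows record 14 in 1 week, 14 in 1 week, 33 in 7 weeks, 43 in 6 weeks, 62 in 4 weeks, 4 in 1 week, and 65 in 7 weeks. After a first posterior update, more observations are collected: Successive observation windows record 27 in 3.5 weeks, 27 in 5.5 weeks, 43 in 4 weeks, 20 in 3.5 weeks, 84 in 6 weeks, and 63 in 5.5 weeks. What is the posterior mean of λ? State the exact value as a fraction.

531/70

Total count: 14 + 14 + 33 + 43 + 62 + 4 + 65 = 235.
Total exposure: 1 + 1 + 7 + 6 + 4 + 1 + 7 = 27 weeks.
After the first batch: Gamma(32 + 235, 15 + 27) = Gamma(267, 42).
Total count: 27 + 27 + 43 + 20 + 84 + 63 = 264.
Total exposure: 3.5 + 5.5 + 4 + 3.5 + 6 + 5.5 = 28 weeks.
After the second batch: Gamma(267 + 264, 42 + 28) = Gamma(531, 70).
Posterior mean = α'/β' = 531/70.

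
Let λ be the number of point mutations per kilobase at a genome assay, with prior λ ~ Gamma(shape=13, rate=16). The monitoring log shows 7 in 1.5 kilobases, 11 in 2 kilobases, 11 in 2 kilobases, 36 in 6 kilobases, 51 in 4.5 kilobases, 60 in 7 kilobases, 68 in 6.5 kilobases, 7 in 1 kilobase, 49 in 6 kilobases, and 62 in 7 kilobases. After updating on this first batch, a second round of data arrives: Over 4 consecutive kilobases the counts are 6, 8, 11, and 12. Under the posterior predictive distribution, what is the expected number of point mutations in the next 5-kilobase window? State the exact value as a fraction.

Total count: 7 + 11 + 11 + 36 + 51 + 60 + 68 + 7 + 49 + 62 = 362.
Total exposure: 1.5 + 2 + 2 + 6 + 4.5 + 7 + 6.5 + 1 + 6 + 7 = 43.5 kilobases.
After the first batch: Gamma(13 + 362, 16 + 43.5) = Gamma(375, 119/2).
Total count: 6 + 8 + 11 + 12 = 37.
Total exposure: 4 kilobases.
After the second batch: Gamma(375 + 37, 119/2 + 4) = Gamma(412, 127/2).
Predictive mean over a 5-kilobase window = T·E[λ|data] = 5·412/(127/2) = 4120/127.

4120/127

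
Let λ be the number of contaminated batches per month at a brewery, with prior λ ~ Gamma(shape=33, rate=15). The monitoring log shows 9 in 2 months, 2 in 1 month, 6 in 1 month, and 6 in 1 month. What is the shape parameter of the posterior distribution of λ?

56

Total count: 9 + 2 + 6 + 6 = 23.
Total exposure: 2 + 1 + 1 + 1 = 5 months.
Posterior: α' = 33 + 23 = 56, β' = 15 + 5 = 20.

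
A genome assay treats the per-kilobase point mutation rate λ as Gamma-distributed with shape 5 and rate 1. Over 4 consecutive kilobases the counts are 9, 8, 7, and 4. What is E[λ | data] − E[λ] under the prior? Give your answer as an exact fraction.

Total count: 9 + 8 + 7 + 4 = 28.
Total exposure: 4 kilobases.
Conjugate update: add total count to the shape and total exposure to the rate, giving Gamma(33, 5).
Posterior mean = 33/5 = 33/5; prior mean = 5/1 = 5. Difference = 33/5 − 5 = 8/5.

8/5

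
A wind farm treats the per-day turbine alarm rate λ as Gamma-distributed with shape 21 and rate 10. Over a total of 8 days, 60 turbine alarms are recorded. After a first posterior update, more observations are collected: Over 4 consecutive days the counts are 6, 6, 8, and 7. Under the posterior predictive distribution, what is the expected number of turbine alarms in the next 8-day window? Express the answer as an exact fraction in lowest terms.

Total count 60 over total exposure 8 days.
After the first batch: Gamma(21 + 60, 10 + 8) = Gamma(81, 18).
Total count: 6 + 6 + 8 + 7 = 27.
Total exposure: 4 days.
After the second batch: Gamma(81 + 27, 18 + 4) = Gamma(108, 22).
Predictive mean over an 8-day window = T·E[λ|data] = 8·108/22 = 432/11.

432/11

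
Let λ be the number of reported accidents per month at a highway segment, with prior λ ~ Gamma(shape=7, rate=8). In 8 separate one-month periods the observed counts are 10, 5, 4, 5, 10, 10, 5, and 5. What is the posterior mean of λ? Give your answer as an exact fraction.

61/16

Total count: 10 + 5 + 4 + 5 + 10 + 10 + 5 + 5 = 54.
Total exposure: 8 months.
Posterior: α' = 7 + 54 = 61, β' = 8 + 8 = 16.
Posterior mean = α'/β' = 61/16.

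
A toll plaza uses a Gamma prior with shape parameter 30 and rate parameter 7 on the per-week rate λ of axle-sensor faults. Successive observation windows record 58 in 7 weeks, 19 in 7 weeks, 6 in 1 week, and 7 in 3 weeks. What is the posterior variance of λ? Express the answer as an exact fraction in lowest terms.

Total count: 58 + 19 + 6 + 7 = 90.
Total exposure: 7 + 7 + 1 + 3 = 18 weeks.
Conjugate update: add total count to the shape and total exposure to the rate, giving Gamma(120, 25).
Posterior variance = α'/β'² = 120/625 = 24/125.

24/125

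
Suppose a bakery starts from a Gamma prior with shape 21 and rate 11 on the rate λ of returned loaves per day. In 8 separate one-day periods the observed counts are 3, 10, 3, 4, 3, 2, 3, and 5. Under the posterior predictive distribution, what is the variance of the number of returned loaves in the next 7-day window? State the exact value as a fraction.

Total count: 3 + 10 + 3 + 4 + 3 + 2 + 3 + 5 = 33.
Total exposure: 8 days.
By Gamma–Poisson conjugacy, the posterior is Gamma(α + Σx, β + Σt) = Gamma(21 + 33, 11 + 8) = Gamma(54, 19).
The posterior predictive for a window of length T is Negative Binomial with variance T·α'·(β'+T)/β'² = 7·54·26/361 = 9828/361.

9828/361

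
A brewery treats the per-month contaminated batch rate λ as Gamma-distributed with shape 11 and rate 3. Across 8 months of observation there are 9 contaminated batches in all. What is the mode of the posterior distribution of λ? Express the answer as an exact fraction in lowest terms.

Total count 9 over total exposure 8 months.
Gamma(α, β) with Poisson data over total exposure Σt gives posterior Gamma(α+Σx, β+Σt) = Gamma(20, 11).
Posterior mode = (α'−1)/β' = 19/11.

19/11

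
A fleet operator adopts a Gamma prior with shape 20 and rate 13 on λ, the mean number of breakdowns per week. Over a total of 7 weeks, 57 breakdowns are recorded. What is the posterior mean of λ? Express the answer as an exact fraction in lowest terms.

Total count 57 over total exposure 7 weeks.
By Gamma–Poisson conjugacy, the posterior is Gamma(α + Σx, β + Σt) = Gamma(20 + 57, 13 + 7) = Gamma(77, 20).
Posterior mean = α'/β' = 77/20.

77/20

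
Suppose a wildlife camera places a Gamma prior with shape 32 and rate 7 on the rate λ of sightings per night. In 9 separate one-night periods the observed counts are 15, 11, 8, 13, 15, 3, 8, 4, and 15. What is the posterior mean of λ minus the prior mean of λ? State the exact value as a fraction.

89/28

Total count: 15 + 11 + 8 + 13 + 15 + 3 + 8 + 4 + 15 = 92.
Total exposure: 9 nights.
By Gamma–Poisson conjugacy, the posterior is Gamma(α + Σx, β + Σt) = Gamma(32 + 92, 7 + 9) = Gamma(124, 16).
Posterior mean = 124/16 = 31/4; prior mean = 32/7 = 32/7. Difference = 31/4 − 32/7 = 89/28.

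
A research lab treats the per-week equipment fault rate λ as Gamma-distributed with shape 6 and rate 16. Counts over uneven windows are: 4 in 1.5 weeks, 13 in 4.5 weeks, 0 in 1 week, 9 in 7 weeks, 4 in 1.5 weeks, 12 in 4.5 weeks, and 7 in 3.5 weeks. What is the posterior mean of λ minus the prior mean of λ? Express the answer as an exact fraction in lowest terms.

Total count: 4 + 13 + 0 + 9 + 4 + 12 + 7 = 49.
Total exposure: 1.5 + 4.5 + 1 + 7 + 1.5 + 4.5 + 3.5 = 23.5 weeks.
Conjugate update: add total count to the shape and total exposure to the rate, giving Gamma(55, 79/2).
Posterior mean = 55/(79/2) = 110/79; prior mean = 6/16 = 3/8. Difference = 110/79 − 3/8 = 643/632.

643/632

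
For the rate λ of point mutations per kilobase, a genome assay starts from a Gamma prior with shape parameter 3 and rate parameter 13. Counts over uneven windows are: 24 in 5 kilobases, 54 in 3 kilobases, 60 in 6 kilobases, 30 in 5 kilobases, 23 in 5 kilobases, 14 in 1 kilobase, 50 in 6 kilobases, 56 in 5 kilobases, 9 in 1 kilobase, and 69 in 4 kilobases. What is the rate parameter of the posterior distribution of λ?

Total count: 24 + 54 + 60 + 30 + 23 + 14 + 50 + 56 + 9 + 69 = 389.
Total exposure: 5 + 3 + 6 + 5 + 5 + 1 + 6 + 5 + 1 + 4 = 41 kilobases.
By Gamma–Poisson conjugacy, the posterior is Gamma(α + Σx, β + Σt) = Gamma(3 + 389, 13 + 41) = Gamma(392, 54).

54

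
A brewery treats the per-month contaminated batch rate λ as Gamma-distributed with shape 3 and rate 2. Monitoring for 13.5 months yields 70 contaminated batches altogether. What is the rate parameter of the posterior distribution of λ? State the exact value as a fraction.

31/2

Total count 70 over total exposure 13.5 months.
The Gamma prior is conjugate for the Poisson rate, so λ | data ~ Gamma(3+70, 2+13.5) = Gamma(73, 31/2).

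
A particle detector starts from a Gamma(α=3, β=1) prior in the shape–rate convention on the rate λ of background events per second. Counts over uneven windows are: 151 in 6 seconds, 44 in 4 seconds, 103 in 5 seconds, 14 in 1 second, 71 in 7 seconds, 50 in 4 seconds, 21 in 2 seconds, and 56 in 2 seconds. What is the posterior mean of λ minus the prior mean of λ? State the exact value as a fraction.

417/32

Total count: 151 + 44 + 103 + 14 + 71 + 50 + 21 + 56 = 510.
Total exposure: 6 + 4 + 5 + 1 + 7 + 4 + 2 + 2 = 31 seconds.
The Gamma prior is conjugate for the Poisson rate, so λ | data ~ Gamma(3+510, 1+31) = Gamma(513, 32).
Posterior mean = 513/32 = 513/32; prior mean = 3/1 = 3. Difference = 513/32 − 3 = 417/32.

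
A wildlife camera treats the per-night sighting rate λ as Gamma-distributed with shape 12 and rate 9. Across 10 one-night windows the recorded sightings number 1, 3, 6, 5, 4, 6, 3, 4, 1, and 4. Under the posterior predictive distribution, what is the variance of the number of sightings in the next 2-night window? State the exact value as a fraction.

Total count: 1 + 3 + 6 + 5 + 4 + 6 + 3 + 4 + 1 + 4 = 37.
Total exposure: 10 nights.
By Gamma–Poisson conjugacy, the posterior is Gamma(α + Σx, β + Σt) = Gamma(12 + 37, 9 + 10) = Gamma(49, 19).
The posterior predictive for a window of length T is Negative Binomial with variance T·α'·(β'+T)/β'² = 2·49·21/361 = 2058/361.

2058/361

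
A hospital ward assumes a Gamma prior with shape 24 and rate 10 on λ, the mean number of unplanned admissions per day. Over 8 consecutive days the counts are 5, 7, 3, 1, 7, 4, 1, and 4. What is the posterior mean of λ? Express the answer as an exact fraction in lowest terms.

28/9

Total count: 5 + 7 + 3 + 1 + 7 + 4 + 1 + 4 = 32.
Total exposure: 8 days.
The Gamma prior is conjugate for the Poisson rate, so λ | data ~ Gamma(24+32, 10+8) = Gamma(56, 18).
Posterior mean = α'/β' = 56/18 = 28/9.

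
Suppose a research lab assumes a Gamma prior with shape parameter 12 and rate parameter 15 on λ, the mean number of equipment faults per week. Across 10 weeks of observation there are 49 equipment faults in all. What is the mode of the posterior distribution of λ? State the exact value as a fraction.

Total count 49 over total exposure 10 weeks.
By Gamma–Poisson conjugacy, the posterior is Gamma(α + Σx, β + Σt) = Gamma(12 + 49, 15 + 10) = Gamma(61, 25).
Posterior mode = (α'−1)/β' = 60/25 = 12/5.

12/5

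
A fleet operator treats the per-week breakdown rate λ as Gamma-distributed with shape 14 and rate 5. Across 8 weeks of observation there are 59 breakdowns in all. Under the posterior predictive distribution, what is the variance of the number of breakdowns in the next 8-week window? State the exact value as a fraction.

12264/169

Total count 59 over total exposure 8 weeks.
Gamma(α, β) with Poisson data over total exposure Σt gives posterior Gamma(α+Σx, β+Σt) = Gamma(73, 13).
The posterior predictive for a window of length T is Negative Binomial with variance T·α'·(β'+T)/β'² = 8·73·21/169 = 12264/169.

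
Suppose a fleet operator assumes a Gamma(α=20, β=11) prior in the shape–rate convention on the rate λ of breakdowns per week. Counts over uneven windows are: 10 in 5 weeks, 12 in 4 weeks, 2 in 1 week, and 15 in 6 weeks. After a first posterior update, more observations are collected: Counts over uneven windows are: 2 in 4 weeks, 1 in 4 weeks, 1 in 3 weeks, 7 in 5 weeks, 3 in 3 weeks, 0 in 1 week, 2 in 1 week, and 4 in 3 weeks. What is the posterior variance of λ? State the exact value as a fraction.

79/2601

Total count: 10 + 12 + 2 + 15 = 39.
Total exposure: 5 + 4 + 1 + 6 = 16 weeks.
After the first batch: Gamma(20 + 39, 11 + 16) = Gamma(59, 27).
Total count: 2 + 1 + 1 + 7 + 3 + 0 + 2 + 4 = 20.
Total exposure: 4 + 4 + 3 + 5 + 3 + 1 + 1 + 3 = 24 weeks.
After the second batch: Gamma(59 + 20, 27 + 24) = Gamma(79, 51).
Posterior variance = α'/β'² = 79/2601.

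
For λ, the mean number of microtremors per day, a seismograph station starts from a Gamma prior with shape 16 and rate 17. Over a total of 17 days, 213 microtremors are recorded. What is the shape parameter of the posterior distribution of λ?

229

Total count 213 over total exposure 17 days.
By Gamma–Poisson conjugacy, the posterior is Gamma(α + Σx, β + Σt) = Gamma(16 + 213, 17 + 17) = Gamma(229, 34).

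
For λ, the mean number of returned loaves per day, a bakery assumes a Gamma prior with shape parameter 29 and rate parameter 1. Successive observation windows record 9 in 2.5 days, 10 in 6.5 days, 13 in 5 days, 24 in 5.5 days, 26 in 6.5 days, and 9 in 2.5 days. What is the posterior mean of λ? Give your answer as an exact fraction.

240/59

Total count: 9 + 10 + 13 + 24 + 26 + 9 = 91.
Total exposure: 2.5 + 6.5 + 5 + 5.5 + 6.5 + 2.5 = 28.5 days.
Gamma(α, β) with Poisson data over total exposure Σt gives posterior Gamma(α+Σx, β+Σt) = Gamma(120, 59/2).
Posterior mean = α'/β' = 120/(59/2) = 240/59.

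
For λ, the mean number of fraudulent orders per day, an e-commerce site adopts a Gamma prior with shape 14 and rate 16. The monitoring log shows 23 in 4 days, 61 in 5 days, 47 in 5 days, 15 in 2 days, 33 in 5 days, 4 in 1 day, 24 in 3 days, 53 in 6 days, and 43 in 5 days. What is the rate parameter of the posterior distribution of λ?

Total count: 23 + 61 + 47 + 15 + 33 + 4 + 24 + 53 + 43 = 303.
Total exposure: 4 + 5 + 5 + 2 + 5 + 1 + 3 + 6 + 5 = 36 days.
Conjugate update: add total count to the shape and total exposure to the rate, giving Gamma(317, 52).

52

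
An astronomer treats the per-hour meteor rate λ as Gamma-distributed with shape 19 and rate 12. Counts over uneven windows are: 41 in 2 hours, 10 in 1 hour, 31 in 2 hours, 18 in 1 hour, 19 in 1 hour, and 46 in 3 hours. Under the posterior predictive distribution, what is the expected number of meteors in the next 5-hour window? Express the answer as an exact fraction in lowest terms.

Total count: 41 + 10 + 31 + 18 + 19 + 46 = 165.
Total exposure: 2 + 1 + 2 + 1 + 1 + 3 = 10 hours.
Gamma(α, β) with Poisson data over total exposure Σt gives posterior Gamma(α+Σx, β+Σt) = Gamma(184, 22).
Predictive mean over a 5-hour window = T·E[λ|data] = 5·184/22 = 460/11.

460/11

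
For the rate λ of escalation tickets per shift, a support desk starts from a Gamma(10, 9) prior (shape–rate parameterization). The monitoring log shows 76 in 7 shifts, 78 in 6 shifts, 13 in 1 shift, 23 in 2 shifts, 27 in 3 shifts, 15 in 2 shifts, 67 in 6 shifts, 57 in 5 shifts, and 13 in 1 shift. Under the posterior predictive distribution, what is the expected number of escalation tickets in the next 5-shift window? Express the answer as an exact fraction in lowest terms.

Total count: 76 + 78 + 13 + 23 + 27 + 15 + 67 + 57 + 13 = 369.
Total exposure: 7 + 6 + 1 + 2 + 3 + 2 + 6 + 5 + 1 = 33 shifts.
Posterior: α' = 10 + 369 = 379, β' = 9 + 33 = 42.
Predictive mean over a 5-shift window = T·E[λ|data] = 5·379/42 = 1895/42.

1895/42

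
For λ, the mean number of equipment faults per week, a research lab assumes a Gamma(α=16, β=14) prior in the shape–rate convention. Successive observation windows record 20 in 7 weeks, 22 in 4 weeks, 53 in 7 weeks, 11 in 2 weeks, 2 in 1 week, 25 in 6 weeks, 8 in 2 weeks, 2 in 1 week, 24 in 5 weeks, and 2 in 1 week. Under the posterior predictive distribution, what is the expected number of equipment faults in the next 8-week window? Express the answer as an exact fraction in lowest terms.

Total count: 20 + 22 + 53 + 11 + 2 + 25 + 8 + 2 + 24 + 2 = 169.
Total exposure: 7 + 4 + 7 + 2 + 1 + 6 + 2 + 1 + 5 + 1 = 36 weeks.
The Gamma prior is conjugate for the Poisson rate, so λ | data ~ Gamma(16+169, 14+36) = Gamma(185, 50).
Predictive mean over an 8-week window = T·E[λ|data] = 8·185/50 = 148/5.

148/5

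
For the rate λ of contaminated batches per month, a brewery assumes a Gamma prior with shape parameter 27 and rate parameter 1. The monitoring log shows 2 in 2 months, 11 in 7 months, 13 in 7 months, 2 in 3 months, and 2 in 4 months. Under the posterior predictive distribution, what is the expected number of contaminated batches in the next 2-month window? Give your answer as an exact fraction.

19/4

Total count: 2 + 11 + 13 + 2 + 2 = 30.
Total exposure: 2 + 7 + 7 + 3 + 4 = 23 months.
By Gamma–Poisson conjugacy, the posterior is Gamma(α + Σx, β + Σt) = Gamma(27 + 30, 1 + 23) = Gamma(57, 24).
Predictive mean over a 2-month window = T·E[λ|data] = 2·57/24 = 19/4.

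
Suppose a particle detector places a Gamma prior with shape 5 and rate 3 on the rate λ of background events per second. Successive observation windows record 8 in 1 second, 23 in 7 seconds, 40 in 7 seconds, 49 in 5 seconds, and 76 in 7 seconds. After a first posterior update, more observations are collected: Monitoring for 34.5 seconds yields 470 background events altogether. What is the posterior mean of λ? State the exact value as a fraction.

Total count: 8 + 23 + 40 + 49 + 76 = 196.
Total exposure: 1 + 7 + 7 + 5 + 7 = 27 seconds.
After the first batch: Gamma(5 + 196, 3 + 27) = Gamma(201, 30).
Total count 470 over total exposure 34.5 seconds.
After the second batch: Gamma(201 + 470, 30 + 34.5) = Gamma(671, 129/2).
Posterior mean = α'/β' = 671/(129/2) = 1342/129.

1342/129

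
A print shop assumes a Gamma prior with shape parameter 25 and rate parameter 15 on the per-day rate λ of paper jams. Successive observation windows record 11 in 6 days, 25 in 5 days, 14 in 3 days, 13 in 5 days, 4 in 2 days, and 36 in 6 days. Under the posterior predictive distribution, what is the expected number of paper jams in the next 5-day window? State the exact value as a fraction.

320/21

Total count: 11 + 25 + 14 + 13 + 4 + 36 = 103.
Total exposure: 6 + 5 + 3 + 5 + 2 + 6 = 27 days.
The Gamma prior is conjugate for the Poisson rate, so λ | data ~ Gamma(25+103, 15+27) = Gamma(128, 42).
Predictive mean over a 5-day window = T·E[λ|data] = 5·128/42 = 320/21.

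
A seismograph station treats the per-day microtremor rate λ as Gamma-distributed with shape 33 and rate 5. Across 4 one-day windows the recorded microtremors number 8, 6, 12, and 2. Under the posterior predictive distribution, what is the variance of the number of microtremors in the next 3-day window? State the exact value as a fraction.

244/9

Total count: 8 + 6 + 12 + 2 = 28.
Total exposure: 4 days.
The Gamma prior is conjugate for the Poisson rate, so λ | data ~ Gamma(33+28, 5+4) = Gamma(61, 9).
The posterior predictive for a window of length T is Negative Binomial with variance T·α'·(β'+T)/β'² = 3·61·12/81 = 244/9.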